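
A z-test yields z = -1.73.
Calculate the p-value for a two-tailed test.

Answer: p-value ≈ 0.0836

Derivation:
For z = -1.73:
p = 2×P(Z > |-1.73|) = 2×(1 - Φ(1.73)) = 0.0836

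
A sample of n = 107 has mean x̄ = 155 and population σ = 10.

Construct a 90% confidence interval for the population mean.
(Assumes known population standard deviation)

Answer: (153.4098, 156.5902)

Derivation:
Confidence level: 90%, α = 0.1
z_0.05 = 1.645
SE = σ/√n = 10/√107 = 0.9667
Margin of error = 1.645 × 0.9667 = 1.5902
CI: x̄ ± margin = 155 ± 1.5902
CI: (153.4098, 156.5902)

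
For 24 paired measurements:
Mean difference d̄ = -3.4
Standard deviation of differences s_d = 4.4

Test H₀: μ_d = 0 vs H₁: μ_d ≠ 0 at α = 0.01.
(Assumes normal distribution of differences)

df = n - 1 = 23
SE = s_d/√n = 4.4/√24 = 0.8981
t = d̄/SE = -3.4/0.8981 = -3.7858
Critical value: t_{0.005,23} = ±2.807
p-value ≈ 0.0010
Decision: reject H₀

Answer: t = -3.7858, reject H₀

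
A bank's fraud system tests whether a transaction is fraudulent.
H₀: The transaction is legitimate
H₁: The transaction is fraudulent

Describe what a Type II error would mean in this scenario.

Answer: Allowing a fraudulent transaction to go through

Derivation:
Type I error: rejecting H₀ when it is actually true (false positive).
Type II error: failing to reject H₀ when H₁ is actually true (false negative).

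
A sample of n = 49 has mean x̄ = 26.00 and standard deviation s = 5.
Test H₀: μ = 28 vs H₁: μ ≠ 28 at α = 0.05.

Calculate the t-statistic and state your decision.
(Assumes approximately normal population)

df = n - 1 = 48
SE = s/√n = 5/√49 = 0.7143
t = (x̄ - μ₀)/SE = (26.00 - 28)/0.7143 = -2.7999
Critical value: t_{0.025,48} = ±2.011
p-value ≈ 0.0073
Decision: reject H₀

Answer: t = -2.7999, reject H₀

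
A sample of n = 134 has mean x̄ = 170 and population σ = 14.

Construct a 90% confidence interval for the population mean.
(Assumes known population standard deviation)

Confidence level: 90%, α = 0.1
z_0.05 = 1.645
SE = σ/√n = 14/√134 = 1.2094
Margin of error = 1.645 × 1.2094 = 1.9895
CI: x̄ ± margin = 170 ± 1.9895
CI: (168.0105, 171.9895)

Answer: (168.0105, 171.9895)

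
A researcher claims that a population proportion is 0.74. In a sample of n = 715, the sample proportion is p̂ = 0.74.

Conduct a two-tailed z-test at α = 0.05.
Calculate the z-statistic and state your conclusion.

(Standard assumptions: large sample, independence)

H₀: p = 0.74, H₁: p ≠ 0.74
Standard error: SE = √(p₀(1-p₀)/n) = √(0.74×0.26/715) = 0.016404
z-statistic: z = (p̂ - p₀)/SE = (0.74 - 0.74)/0.016404 = 0.0000
Critical value: z_0.025 = ±1.960
p-value = 1.0000
Decision: fail to reject H₀ at α = 0.05

Answer: z = 0.0000, fail to reject H₀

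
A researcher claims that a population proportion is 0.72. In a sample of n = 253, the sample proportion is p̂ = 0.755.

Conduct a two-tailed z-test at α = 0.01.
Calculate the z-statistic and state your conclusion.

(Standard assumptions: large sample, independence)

H₀: p = 0.72, H₁: p ≠ 0.72
Standard error: SE = √(p₀(1-p₀)/n) = √(0.72×0.28/253) = 0.028228
z-statistic: z = (p̂ - p₀)/SE = (0.755 - 0.72)/0.028228 = 1.2399
Critical value: z_0.005 = ±2.576
p-value = 0.2150
Decision: fail to reject H₀ at α = 0.01

Answer: z = 1.2399, fail to reject H₀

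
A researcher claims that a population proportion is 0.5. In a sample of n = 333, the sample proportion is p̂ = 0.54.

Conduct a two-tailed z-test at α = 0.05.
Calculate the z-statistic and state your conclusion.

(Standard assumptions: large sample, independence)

Answer: z = 1.4599, fail to reject H₀

Derivation:
H₀: p = 0.5, H₁: p ≠ 0.5
Standard error: SE = √(p₀(1-p₀)/n) = √(0.5×0.5/333) = 0.027400
z-statistic: z = (p̂ - p₀)/SE = (0.54 - 0.5)/0.027400 = 1.4599
Critical value: z_0.025 = ±1.960
p-value = 0.1443
Decision: fail to reject H₀ at α = 0.05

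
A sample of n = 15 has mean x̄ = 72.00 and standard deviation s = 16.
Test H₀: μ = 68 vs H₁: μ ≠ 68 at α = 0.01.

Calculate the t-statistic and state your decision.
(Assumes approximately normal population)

df = n - 1 = 14
SE = s/√n = 16/√15 = 4.1312
t = (x̄ - μ₀)/SE = (72.00 - 68)/4.1312 = 0.9682
Critical value: t_{0.005,14} = ±2.977
p-value ≈ 0.3494
Decision: fail to reject H₀

Answer: t = 0.9682, fail to reject H₀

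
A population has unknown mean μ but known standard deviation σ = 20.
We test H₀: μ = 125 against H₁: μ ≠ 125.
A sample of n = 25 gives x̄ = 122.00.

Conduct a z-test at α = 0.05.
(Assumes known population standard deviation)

Answer: z = -0.7500, fail to reject H₀

Derivation:
Standard error: SE = σ/√n = 20/√25 = 4.0000
z-statistic: z = (x̄ - μ₀)/SE = (122.00 - 125)/4.0000 = -0.7500
Critical value: ±1.960
p-value = 0.4533
Decision: fail to reject H₀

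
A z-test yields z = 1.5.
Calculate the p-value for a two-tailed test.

For z = 1.5:
p = 2×P(Z > |1.5|) = 2×(1 - Φ(1.5)) = 0.1336

Answer: p-value ≈ 0.1336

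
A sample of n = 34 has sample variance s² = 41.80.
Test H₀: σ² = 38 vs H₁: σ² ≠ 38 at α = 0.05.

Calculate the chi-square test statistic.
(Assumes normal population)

df = n - 1 = 33
χ² = (n-1)s²/σ₀² = 33×41.80/38 = 36.3000
Critical values: χ²_{0.975,33} = 19.047, χ²_{0.025,33} = 50.725
Rejection region: χ² < 19.047 or χ² > 50.725
Decision: fail to reject H₀

Answer: χ² = 36.3000, fail to reject H₀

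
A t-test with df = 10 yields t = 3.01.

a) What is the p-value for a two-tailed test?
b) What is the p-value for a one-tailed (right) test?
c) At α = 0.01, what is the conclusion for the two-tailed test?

Answer: a) 0.0131, b) 0.0066, c) fail to reject H₀

Derivation:
Using t-distribution with df = 10:
a) Two-tailed: p = 2×P(T > 3.01) = 0.0131
b) One-tailed: p = P(T > 3.01) = 0.0066
c) 0.0131 ≥ 0.01, fail to reject H₀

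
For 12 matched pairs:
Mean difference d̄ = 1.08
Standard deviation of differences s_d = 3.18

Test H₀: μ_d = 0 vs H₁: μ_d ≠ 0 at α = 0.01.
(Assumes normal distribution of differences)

df = n - 1 = 11
SE = s_d/√n = 3.18/√12 = 0.9180
t = d̄/SE = 1.08/0.9180 = 1.1765
Critical value: t_{0.005,11} = ±3.106
p-value ≈ 0.2642
Decision: fail to reject H₀

Answer: t = 1.1765, fail to reject H₀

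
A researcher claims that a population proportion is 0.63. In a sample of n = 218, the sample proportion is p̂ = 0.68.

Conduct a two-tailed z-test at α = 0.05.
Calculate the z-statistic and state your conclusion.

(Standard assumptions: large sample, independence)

Answer: z = 1.5291, fail to reject H₀

Derivation:
H₀: p = 0.63, H₁: p ≠ 0.63
Standard error: SE = √(p₀(1-p₀)/n) = √(0.63×0.37/218) = 0.032700
z-statistic: z = (p̂ - p₀)/SE = (0.68 - 0.63)/0.032700 = 1.5291
Critical value: z_0.025 = ±1.960
p-value = 0.1262
Decision: fail to reject H₀ at α = 0.05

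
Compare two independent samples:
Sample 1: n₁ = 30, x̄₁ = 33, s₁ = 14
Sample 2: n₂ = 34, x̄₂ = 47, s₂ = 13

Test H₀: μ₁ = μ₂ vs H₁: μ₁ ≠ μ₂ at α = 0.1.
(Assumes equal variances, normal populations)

Pooled variance: s²_p = [29×14² + 33×13²]/(62) = 181.6290
s_p = 13.4770
SE = s_p×√(1/n₁ + 1/n₂) = 13.4770×√(1/30 + 1/34) = 3.3758
t = (x̄₁ - x̄₂)/SE = (33 - 47)/3.3758 = -4.1472
df = 62, t-critical = ±1.670
Decision: reject H₀

Answer: t = -4.1472, reject H₀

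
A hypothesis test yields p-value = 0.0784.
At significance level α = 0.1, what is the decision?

Answer: reject H₀

Derivation:
Compare p-value to α:
0.0784 < 0.1
Decision: reject H₀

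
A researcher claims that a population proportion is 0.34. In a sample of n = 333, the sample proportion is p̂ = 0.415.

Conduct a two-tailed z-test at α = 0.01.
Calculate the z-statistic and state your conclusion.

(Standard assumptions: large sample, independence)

Answer: z = 2.8892, reject H₀

Derivation:
H₀: p = 0.34, H₁: p ≠ 0.34
Standard error: SE = √(p₀(1-p₀)/n) = √(0.34×0.66/333) = 0.025959
z-statistic: z = (p̂ - p₀)/SE = (0.415 - 0.34)/0.025959 = 2.8892
Critical value: z_0.005 = ±2.576
p-value = 0.0039
Decision: reject H₀ at α = 0.01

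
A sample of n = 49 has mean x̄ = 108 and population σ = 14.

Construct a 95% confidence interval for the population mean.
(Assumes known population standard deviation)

Confidence level: 95%, α = 0.05
z_0.025 = 1.960
SE = σ/√n = 14/√49 = 2.0000
Margin of error = 1.960 × 2.0000 = 3.9200
CI: x̄ ± margin = 108 ± 3.9200
CI: (104.0800, 111.9200)

Answer: (104.0800, 111.9200)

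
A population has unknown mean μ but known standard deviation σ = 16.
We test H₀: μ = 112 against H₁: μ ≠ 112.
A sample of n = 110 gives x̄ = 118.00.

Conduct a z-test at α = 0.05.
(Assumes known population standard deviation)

Standard error: SE = σ/√n = 16/√110 = 1.5255
z-statistic: z = (x̄ - μ₀)/SE = (118.00 - 112)/1.5255 = 3.9331
Critical value: ±1.960
p-value = 0.0001
Decision: reject H₀

Answer: z = 3.9331, reject H₀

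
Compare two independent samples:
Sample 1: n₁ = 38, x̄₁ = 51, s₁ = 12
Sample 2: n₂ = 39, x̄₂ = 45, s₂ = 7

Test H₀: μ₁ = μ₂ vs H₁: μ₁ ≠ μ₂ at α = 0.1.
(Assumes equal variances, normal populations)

Answer: t = 2.6884, reject H₀

Derivation:
Pooled variance: s²_p = [37×12² + 38×7²]/(75) = 95.8667
s_p = 9.7912
SE = s_p×√(1/n₁ + 1/n₂) = 9.7912×√(1/38 + 1/39) = 2.2318
t = (x̄₁ - x̄₂)/SE = (51 - 45)/2.2318 = 2.6884
df = 75, t-critical = ±1.665
Decision: reject H₀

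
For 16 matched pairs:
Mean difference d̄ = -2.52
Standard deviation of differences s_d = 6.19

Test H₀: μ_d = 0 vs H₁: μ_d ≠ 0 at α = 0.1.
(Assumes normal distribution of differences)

df = n - 1 = 15
SE = s_d/√n = 6.19/√16 = 1.5475
t = d̄/SE = -2.52/1.5475 = -1.6284
Critical value: t_{0.05,15} = ±1.753
p-value ≈ 0.1243
Decision: fail to reject H₀

Answer: t = -1.6284, fail to reject H₀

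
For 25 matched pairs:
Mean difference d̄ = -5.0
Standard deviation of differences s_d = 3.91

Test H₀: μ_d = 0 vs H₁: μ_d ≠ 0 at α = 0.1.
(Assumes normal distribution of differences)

df = n - 1 = 24
SE = s_d/√n = 3.91/√25 = 0.7820
t = d̄/SE = -5.0/0.7820 = -6.3939
Critical value: t_{0.05,24} = ±1.711
p-value < 0.0001
Decision: reject H₀

Answer: t = -6.3939, reject H₀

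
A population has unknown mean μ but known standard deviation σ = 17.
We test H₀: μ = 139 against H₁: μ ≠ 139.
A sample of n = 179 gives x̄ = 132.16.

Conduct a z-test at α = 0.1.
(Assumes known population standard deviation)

Answer: z = -5.3833, reject H₀

Derivation:
Standard error: SE = σ/√n = 17/√179 = 1.2706
z-statistic: z = (x̄ - μ₀)/SE = (132.16 - 139)/1.2706 = -5.3833
Critical value: ±1.645
p-value < 0.0001
Decision: reject H₀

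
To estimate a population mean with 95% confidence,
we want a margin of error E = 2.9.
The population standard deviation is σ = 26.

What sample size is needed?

Answer: n = 309

Derivation:
z_0.025 = 1.960
n = (z×σ/E)² = (1.960×26/2.9)²
n = 308.7897
Round up: n = 309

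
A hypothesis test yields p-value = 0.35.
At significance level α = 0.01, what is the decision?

Compare p-value to α:
0.35 ≥ 0.01
Decision: fail to reject H₀

Answer: fail to reject H₀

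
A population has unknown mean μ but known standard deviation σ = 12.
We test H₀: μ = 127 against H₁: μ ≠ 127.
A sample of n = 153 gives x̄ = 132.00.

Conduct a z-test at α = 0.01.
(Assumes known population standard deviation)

Answer: z = 5.1541, reject H₀

Derivation:
Standard error: SE = σ/√n = 12/√153 = 0.9701
z-statistic: z = (x̄ - μ₀)/SE = (132.00 - 127)/0.9701 = 5.1541
Critical value: ±2.576
p-value < 0.0001
Decision: reject H₀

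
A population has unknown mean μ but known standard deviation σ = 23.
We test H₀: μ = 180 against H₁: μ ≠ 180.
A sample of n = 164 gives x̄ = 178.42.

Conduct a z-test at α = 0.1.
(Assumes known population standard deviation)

Standard error: SE = σ/√n = 23/√164 = 1.7960
z-statistic: z = (x̄ - μ₀)/SE = (178.42 - 180)/1.7960 = -0.8797
Critical value: ±1.645
p-value = 0.3790
Decision: fail to reject H₀

Answer: z = -0.8797, fail to reject H₀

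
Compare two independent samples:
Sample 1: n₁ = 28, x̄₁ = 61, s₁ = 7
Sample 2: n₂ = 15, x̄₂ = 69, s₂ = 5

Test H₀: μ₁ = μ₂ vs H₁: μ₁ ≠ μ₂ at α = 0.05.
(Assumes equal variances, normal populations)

Pooled variance: s²_p = [27×7² + 14×5²]/(41) = 40.8049
s_p = 6.3879
SE = s_p×√(1/n₁ + 1/n₂) = 6.3879×√(1/28 + 1/15) = 2.0439
t = (x̄₁ - x̄₂)/SE = (61 - 69)/2.0439 = -3.9141
df = 41, t-critical = ±2.020
Decision: reject H₀

Answer: t = -3.9141, reject H₀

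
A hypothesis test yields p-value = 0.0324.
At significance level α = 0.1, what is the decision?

Answer: reject H₀

Derivation:
Compare p-value to α:
0.0324 < 0.1
Decision: reject H₀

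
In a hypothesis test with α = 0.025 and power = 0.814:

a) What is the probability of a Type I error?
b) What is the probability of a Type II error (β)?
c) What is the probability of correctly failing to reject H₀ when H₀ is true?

a) Type I error probability = α = 0.025
b) Power = P(reject H₀ | H₁ true) = 1 - β = 0.814, so Type II error probability = β = 1 - Power = 0.186
c) P(fail to reject H₀ | H₀ true) = 1 - α = 0.975

Answer: a) 0.025, b) 0.186, c) 0.975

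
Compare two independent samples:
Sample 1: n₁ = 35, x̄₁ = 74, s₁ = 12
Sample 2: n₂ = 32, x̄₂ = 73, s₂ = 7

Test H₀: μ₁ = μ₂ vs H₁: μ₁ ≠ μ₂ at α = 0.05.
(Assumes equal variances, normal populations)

Answer: t = 0.4116, fail to reject H₀

Derivation:
Pooled variance: s²_p = [34×12² + 31×7²]/(65) = 98.6923
s_p = 9.9344
SE = s_p×√(1/n₁ + 1/n₂) = 9.9344×√(1/35 + 1/32) = 2.4298
t = (x̄₁ - x̄₂)/SE = (74 - 73)/2.4298 = 0.4116
df = 65, t-critical = ±1.997
Decision: fail to reject H₀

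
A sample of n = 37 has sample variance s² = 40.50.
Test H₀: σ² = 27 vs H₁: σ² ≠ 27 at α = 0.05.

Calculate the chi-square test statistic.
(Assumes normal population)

Answer: χ² = 54.0000, fail to reject H₀

Derivation:
df = n - 1 = 36
χ² = (n-1)s²/σ₀² = 36×40.50/27 = 54.0000
Critical values: χ²_{0.975,36} = 21.336, χ²_{0.025,36} = 54.437
Rejection region: χ² < 21.336 or χ² > 54.437
Decision: fail to reject H₀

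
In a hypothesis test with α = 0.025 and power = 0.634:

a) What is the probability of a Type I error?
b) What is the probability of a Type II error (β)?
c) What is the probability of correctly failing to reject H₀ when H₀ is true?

Answer: a) 0.025, b) 0.366, c) 0.975

Derivation:
a) Type I error probability = α = 0.025
b) Power = P(reject H₀ | H₁ true) = 1 - β = 0.634, so Type II error probability = β = 1 - Power = 0.366
c) P(fail to reject H₀ | H₀ true) = 1 - α = 0.975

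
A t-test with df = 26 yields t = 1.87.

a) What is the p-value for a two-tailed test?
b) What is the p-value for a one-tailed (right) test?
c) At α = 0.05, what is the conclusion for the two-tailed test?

Using t-distribution with df = 26:
a) Two-tailed: p = 2×P(T > 1.87) = 0.0728
b) One-tailed: p = P(T > 1.87) = 0.0364
c) 0.0728 ≥ 0.05, fail to reject H₀

Answer: a) 0.0728, b) 0.0364, c) fail to reject H₀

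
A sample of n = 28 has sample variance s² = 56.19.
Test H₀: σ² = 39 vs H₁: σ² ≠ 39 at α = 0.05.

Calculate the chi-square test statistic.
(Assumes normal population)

df = n - 1 = 27
χ² = (n-1)s²/σ₀² = 27×56.19/39 = 38.9008
Critical values: χ²_{0.975,27} = 14.573, χ²_{0.025,27} = 43.195
Rejection region: χ² < 14.573 or χ² > 43.195
Decision: fail to reject H₀

Answer: χ² = 38.9008, fail to reject H₀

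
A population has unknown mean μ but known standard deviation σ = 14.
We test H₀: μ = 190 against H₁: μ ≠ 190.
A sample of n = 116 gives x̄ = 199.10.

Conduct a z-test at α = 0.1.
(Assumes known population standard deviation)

Standard error: SE = σ/√n = 14/√116 = 1.2999
z-statistic: z = (x̄ - μ₀)/SE = (199.10 - 190)/1.2999 = 7.0005
Critical value: ±1.645
p-value < 0.0001
Decision: reject H₀

Answer: z = 7.0005, reject H₀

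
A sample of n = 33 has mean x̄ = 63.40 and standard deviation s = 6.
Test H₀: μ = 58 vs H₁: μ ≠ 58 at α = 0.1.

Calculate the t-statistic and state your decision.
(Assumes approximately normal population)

df = n - 1 = 32
SE = s/√n = 6/√33 = 1.0445
t = (x̄ - μ₀)/SE = (63.40 - 58)/1.0445 = 5.1699
Critical value: t_{0.05,32} = ±1.694
p-value < 0.0001
Decision: reject H₀

Answer: t = 5.1699, reject H₀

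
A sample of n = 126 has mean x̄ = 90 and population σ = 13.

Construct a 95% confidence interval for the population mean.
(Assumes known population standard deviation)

Answer: (87.7301, 92.2699)

Derivation:
Confidence level: 95%, α = 0.05
z_0.025 = 1.960
SE = σ/√n = 13/√126 = 1.1581
Margin of error = 1.960 × 1.1581 = 2.2699
CI: x̄ ± margin = 90 ± 2.2699
CI: (87.7301, 92.2699)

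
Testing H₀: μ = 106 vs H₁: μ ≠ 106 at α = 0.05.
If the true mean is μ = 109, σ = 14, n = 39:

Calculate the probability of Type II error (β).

SE = σ/√n = 14/√39 = 2.2418
Critical values: μ₀ ± z_0.025×SE = 106 ± 1.960×2.2418
Acceptance region: (101.6061, 110.3939)
Under H₁ (μ = 109): z_high = (110.3939 - 109)/2.2418 = 0.6218, z_low = (101.6061 - 109)/2.2418 = -3.2982
β = P(not reject | H₁) = Φ(0.6218) - Φ(-3.2982) ≈ 0.7325

Answer: β ≈ 0.7325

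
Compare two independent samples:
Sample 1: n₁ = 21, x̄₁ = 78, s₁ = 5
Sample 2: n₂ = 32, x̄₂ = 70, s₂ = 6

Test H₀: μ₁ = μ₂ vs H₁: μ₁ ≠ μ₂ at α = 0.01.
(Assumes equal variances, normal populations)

Answer: t = 5.0604, reject H₀

Derivation:
Pooled variance: s²_p = [20×5² + 31×6²]/(51) = 31.6863
s_p = 5.6291
SE = s_p×√(1/n₁ + 1/n₂) = 5.6291×√(1/21 + 1/32) = 1.5809
t = (x̄₁ - x̄₂)/SE = (78 - 70)/1.5809 = 5.0604
df = 51, t-critical = ±2.676
Decision: reject H₀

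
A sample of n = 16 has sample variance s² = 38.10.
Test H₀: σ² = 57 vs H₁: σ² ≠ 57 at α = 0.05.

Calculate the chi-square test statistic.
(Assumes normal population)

df = n - 1 = 15
χ² = (n-1)s²/σ₀² = 15×38.10/57 = 10.0263
Critical values: χ²_{0.975,15} = 6.262, χ²_{0.025,15} = 27.488
Rejection region: χ² < 6.262 or χ² > 27.488
Decision: fail to reject H₀

Answer: χ² = 10.0263, fail to reject H₀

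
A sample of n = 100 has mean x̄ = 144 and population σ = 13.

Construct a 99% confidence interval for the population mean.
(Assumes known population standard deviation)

Confidence level: 99%, α = 0.01
z_0.005 = 2.576
SE = σ/√n = 13/√100 = 1.3000
Margin of error = 2.576 × 1.3000 = 3.3488
CI: x̄ ± margin = 144 ± 3.3488
CI: (140.6512, 147.3488)

Answer: (140.6512, 147.3488)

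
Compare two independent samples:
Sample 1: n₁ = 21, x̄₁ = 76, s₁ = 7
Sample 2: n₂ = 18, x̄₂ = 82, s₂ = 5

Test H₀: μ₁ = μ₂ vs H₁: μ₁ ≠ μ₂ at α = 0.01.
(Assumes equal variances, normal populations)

Answer: t = -3.0314, reject H₀

Derivation:
Pooled variance: s²_p = [20×7² + 17×5²]/(37) = 37.9730
s_p = 6.1622
SE = s_p×√(1/n₁ + 1/n₂) = 6.1622×√(1/21 + 1/18) = 1.9793
t = (x̄₁ - x̄₂)/SE = (76 - 82)/1.9793 = -3.0314
df = 37, t-critical = ±2.715
Decision: reject H₀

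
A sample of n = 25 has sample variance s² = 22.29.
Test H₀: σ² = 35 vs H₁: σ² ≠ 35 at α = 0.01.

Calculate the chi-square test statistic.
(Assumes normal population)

Answer: χ² = 15.2846, fail to reject H₀

Derivation:
df = n - 1 = 24
χ² = (n-1)s²/σ₀² = 24×22.29/35 = 15.2846
Critical values: χ²_{0.995,24} = 9.886, χ²_{0.005,24} = 45.559
Rejection region: χ² < 9.886 or χ² > 45.559
Decision: fail to reject H₀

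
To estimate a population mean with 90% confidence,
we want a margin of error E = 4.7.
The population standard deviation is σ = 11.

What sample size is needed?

Answer: n = 15

Derivation:
z_0.05 = 1.645
n = (z×σ/E)² = (1.645×11/4.7)²
n = 14.8225
Round up: n = 15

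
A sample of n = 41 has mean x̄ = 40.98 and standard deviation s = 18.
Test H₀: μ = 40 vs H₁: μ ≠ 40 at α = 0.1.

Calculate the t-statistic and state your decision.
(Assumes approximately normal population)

Answer: t = 0.3486, fail to reject H₀

Derivation:
df = n - 1 = 40
SE = s/√n = 18/√41 = 2.8111
t = (x̄ - μ₀)/SE = (40.98 - 40)/2.8111 = 0.3486
Critical value: t_{0.05,40} = ±1.684
p-value ≈ 0.7292
Decision: fail to reject H₀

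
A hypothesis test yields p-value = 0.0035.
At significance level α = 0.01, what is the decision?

Compare p-value to α:
0.0035 < 0.01
Decision: reject H₀

Answer: reject H₀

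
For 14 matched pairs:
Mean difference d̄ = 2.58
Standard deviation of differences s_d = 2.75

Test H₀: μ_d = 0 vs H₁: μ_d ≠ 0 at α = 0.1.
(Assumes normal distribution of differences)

Answer: t = 3.5102, reject H₀

Derivation:
df = n - 1 = 13
SE = s_d/√n = 2.75/√14 = 0.7350
t = d̄/SE = 2.58/0.7350 = 3.5102
Critical value: t_{0.05,13} = ±1.771
p-value ≈ 0.0038
Decision: reject H₀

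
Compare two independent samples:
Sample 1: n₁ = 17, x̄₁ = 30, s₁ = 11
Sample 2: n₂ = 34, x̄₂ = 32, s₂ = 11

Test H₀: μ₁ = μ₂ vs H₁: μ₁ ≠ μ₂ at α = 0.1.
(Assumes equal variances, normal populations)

Answer: t = -0.6121, fail to reject H₀

Derivation:
Pooled variance: s²_p = [16×11² + 33×11²]/(49) = 121.0000
s_p = 11.0000
SE = s_p×√(1/n₁ + 1/n₂) = 11.0000×√(1/17 + 1/34) = 3.2675
t = (x̄₁ - x̄₂)/SE = (30 - 32)/3.2675 = -0.6121
df = 49, t-critical = ±1.677
Decision: fail to reject H₀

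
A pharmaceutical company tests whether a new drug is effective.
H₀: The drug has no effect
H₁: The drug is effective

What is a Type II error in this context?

Answer: Failing to detect the drug's effect when it actually works

Derivation:
Type I error (α): Rejecting H₀ when H₀ is true
Type II error (β): Failing to reject H₀ when H₁ is true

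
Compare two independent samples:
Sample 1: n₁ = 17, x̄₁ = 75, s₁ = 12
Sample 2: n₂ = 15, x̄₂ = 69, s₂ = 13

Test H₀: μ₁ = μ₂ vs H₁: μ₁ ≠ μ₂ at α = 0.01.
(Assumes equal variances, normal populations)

Answer: t = 1.3575, fail to reject H₀

Derivation:
Pooled variance: s²_p = [16×12² + 14×13²]/(30) = 155.6667
s_p = 12.4766
SE = s_p×√(1/n₁ + 1/n₂) = 12.4766×√(1/17 + 1/15) = 4.4198
t = (x̄₁ - x̄₂)/SE = (75 - 69)/4.4198 = 1.3575
df = 30, t-critical = ±2.750
Decision: fail to reject H₀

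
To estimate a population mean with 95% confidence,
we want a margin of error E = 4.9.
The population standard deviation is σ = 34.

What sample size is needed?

Answer: n = 185

Derivation:
z_0.025 = 1.960
n = (z×σ/E)² = (1.960×34/4.9)²
n = 184.9600
Round up: n = 185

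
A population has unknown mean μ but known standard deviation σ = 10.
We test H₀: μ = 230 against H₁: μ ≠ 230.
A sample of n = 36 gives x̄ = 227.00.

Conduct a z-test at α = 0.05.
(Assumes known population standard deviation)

Answer: z = -1.8000, fail to reject H₀

Derivation:
Standard error: SE = σ/√n = 10/√36 = 1.6667
z-statistic: z = (x̄ - μ₀)/SE = (227.00 - 230)/1.6667 = -1.8000
Critical value: ±1.960
p-value = 0.0719
Decision: fail to reject H₀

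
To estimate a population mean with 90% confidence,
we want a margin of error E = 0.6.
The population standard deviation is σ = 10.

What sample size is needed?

Answer: n = 752

Derivation:
z_0.05 = 1.645
n = (z×σ/E)² = (1.645×10/0.6)²
n = 751.6736
Round up: n = 752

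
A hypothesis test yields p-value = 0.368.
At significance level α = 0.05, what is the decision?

Compare p-value to α:
0.368 ≥ 0.05
Decision: fail to reject H₀

Answer: fail to reject H₀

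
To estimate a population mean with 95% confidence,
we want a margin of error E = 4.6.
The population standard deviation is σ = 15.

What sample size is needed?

Answer: n = 41

Derivation:
z_0.025 = 1.960
n = (z×σ/E)² = (1.960×15/4.6)²
n = 40.8488
Round up: n = 41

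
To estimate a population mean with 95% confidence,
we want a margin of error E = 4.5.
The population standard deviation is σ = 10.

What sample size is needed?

Answer: n = 19

Derivation:
z_0.025 = 1.960
n = (z×σ/E)² = (1.960×10/4.5)²
n = 18.9709
Round up: n = 19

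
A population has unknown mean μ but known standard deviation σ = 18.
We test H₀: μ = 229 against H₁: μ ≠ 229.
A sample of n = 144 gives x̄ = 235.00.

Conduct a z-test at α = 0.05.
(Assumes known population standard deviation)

Standard error: SE = σ/√n = 18/√144 = 1.5000
z-statistic: z = (x̄ - μ₀)/SE = (235.00 - 229)/1.5000 = 4.0000
Critical value: ±1.960
p-value = 0.0001
Decision: reject H₀

Answer: z = 4.0000, reject H₀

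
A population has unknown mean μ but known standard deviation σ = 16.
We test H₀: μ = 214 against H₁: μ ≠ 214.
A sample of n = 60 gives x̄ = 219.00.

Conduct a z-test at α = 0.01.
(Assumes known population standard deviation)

Answer: z = 2.4206, fail to reject H₀

Derivation:
Standard error: SE = σ/√n = 16/√60 = 2.0656
z-statistic: z = (x̄ - μ₀)/SE = (219.00 - 214)/2.0656 = 2.4206
Critical value: ±2.576
p-value = 0.0155
Decision: fail to reject H₀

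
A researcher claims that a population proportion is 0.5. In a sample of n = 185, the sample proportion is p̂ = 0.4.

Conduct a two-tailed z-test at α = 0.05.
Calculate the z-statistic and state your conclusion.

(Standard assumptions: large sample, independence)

Answer: z = -2.7203, reject H₀

Derivation:
H₀: p = 0.5, H₁: p ≠ 0.5
Standard error: SE = √(p₀(1-p₀)/n) = √(0.5×0.5/185) = 0.036761
z-statistic: z = (p̂ - p₀)/SE = (0.4 - 0.5)/0.036761 = -2.7203
Critical value: z_0.025 = ±1.960
p-value = 0.0065
Decision: reject H₀ at α = 0.05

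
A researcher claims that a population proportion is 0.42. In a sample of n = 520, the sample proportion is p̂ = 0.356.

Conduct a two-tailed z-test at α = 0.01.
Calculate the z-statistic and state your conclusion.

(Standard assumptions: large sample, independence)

Answer: z = -2.9569, reject H₀

Derivation:
H₀: p = 0.42, H₁: p ≠ 0.42
Standard error: SE = √(p₀(1-p₀)/n) = √(0.42×0.58/520) = 0.021644
z-statistic: z = (p̂ - p₀)/SE = (0.356 - 0.42)/0.021644 = -2.9569
Critical value: z_0.005 = ±2.576
p-value = 0.0031
Decision: reject H₀ at α = 0.01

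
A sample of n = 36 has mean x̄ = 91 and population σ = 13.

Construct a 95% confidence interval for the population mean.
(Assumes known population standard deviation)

Answer: (86.7533, 95.2467)

Derivation:
Confidence level: 95%, α = 0.05
z_0.025 = 1.960
SE = σ/√n = 13/√36 = 2.1667
Margin of error = 1.960 × 2.1667 = 4.2467
CI: x̄ ± margin = 91 ± 4.2467
CI: (86.7533, 95.2467)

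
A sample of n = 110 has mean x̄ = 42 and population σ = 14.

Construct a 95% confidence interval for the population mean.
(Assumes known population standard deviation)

Confidence level: 95%, α = 0.05
z_0.025 = 1.960
SE = σ/√n = 14/√110 = 1.3348
Margin of error = 1.960 × 1.3348 = 2.6162
CI: x̄ ± margin = 42 ± 2.6162
CI: (39.3838, 44.6162)

Answer: (39.3838, 44.6162)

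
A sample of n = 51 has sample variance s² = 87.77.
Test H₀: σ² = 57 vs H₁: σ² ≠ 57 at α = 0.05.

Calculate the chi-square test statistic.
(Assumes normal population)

Answer: χ² = 76.9912, reject H₀

Derivation:
df = n - 1 = 50
χ² = (n-1)s²/σ₀² = 50×87.77/57 = 76.9912
Critical values: χ²_{0.975,50} = 32.357, χ²_{0.025,50} = 71.420
Rejection region: χ² < 32.357 or χ² > 71.420
Decision: reject H₀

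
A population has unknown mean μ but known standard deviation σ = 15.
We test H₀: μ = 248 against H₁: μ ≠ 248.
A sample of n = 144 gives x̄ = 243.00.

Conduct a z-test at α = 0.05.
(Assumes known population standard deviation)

Standard error: SE = σ/√n = 15/√144 = 1.2500
z-statistic: z = (x̄ - μ₀)/SE = (243.00 - 248)/1.2500 = -4.0000
Critical value: ±1.960
p-value = 0.0001
Decision: reject H₀

Answer: z = -4.0000, reject H₀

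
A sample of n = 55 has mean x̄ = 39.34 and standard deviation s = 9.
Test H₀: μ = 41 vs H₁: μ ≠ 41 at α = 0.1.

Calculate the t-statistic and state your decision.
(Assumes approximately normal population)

Answer: t = -1.3678, fail to reject H₀

Derivation:
df = n - 1 = 54
SE = s/√n = 9/√55 = 1.2136
t = (x̄ - μ₀)/SE = (39.34 - 41)/1.2136 = -1.3678
Critical value: t_{0.05,54} = ±1.674
p-value ≈ 0.1770
Decision: fail to reject H₀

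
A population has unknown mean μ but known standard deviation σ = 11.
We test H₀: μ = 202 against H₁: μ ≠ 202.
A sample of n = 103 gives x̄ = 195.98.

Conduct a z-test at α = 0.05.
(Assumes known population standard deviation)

Answer: z = -5.5540, reject H₀

Derivation:
Standard error: SE = σ/√n = 11/√103 = 1.0839
z-statistic: z = (x̄ - μ₀)/SE = (195.98 - 202)/1.0839 = -5.5540
Critical value: ±1.960
p-value < 0.0001
Decision: reject H₀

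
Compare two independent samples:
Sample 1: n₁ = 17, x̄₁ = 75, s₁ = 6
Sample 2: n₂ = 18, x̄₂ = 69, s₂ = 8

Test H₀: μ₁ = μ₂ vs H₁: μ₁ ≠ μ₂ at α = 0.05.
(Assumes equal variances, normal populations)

Answer: t = 2.4983, reject H₀

Derivation:
Pooled variance: s²_p = [16×6² + 17×8²]/(33) = 50.4242
s_p = 7.1010
SE = s_p×√(1/n₁ + 1/n₂) = 7.1010×√(1/17 + 1/18) = 2.4016
t = (x̄₁ - x̄₂)/SE = (75 - 69)/2.4016 = 2.4983
df = 33, t-critical = ±2.035
Decision: reject H₀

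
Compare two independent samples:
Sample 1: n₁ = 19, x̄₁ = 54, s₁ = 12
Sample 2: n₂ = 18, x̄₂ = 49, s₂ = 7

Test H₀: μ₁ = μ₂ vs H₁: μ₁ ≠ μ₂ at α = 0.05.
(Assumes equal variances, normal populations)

Answer: t = 1.5367, fail to reject H₀

Derivation:
Pooled variance: s²_p = [18×12² + 17×7²]/(35) = 97.8571
s_p = 9.8923
SE = s_p×√(1/n₁ + 1/n₂) = 9.8923×√(1/19 + 1/18) = 3.2538
t = (x̄₁ - x̄₂)/SE = (54 - 49)/3.2538 = 1.5367
df = 35, t-critical = ±2.030
Decision: fail to reject H₀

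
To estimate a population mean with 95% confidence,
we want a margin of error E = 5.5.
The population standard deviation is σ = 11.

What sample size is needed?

Answer: n = 16

Derivation:
z_0.025 = 1.960
n = (z×σ/E)² = (1.960×11/5.5)²
n = 15.3664
Round up: n = 16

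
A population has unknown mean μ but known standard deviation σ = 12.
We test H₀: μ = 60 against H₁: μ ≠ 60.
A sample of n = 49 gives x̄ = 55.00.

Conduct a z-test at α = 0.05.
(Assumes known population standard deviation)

Standard error: SE = σ/√n = 12/√49 = 1.7143
z-statistic: z = (x̄ - μ₀)/SE = (55.00 - 60)/1.7143 = -2.9166
Critical value: ±1.960
p-value = 0.0035
Decision: reject H₀

Answer: z = -2.9166, reject H₀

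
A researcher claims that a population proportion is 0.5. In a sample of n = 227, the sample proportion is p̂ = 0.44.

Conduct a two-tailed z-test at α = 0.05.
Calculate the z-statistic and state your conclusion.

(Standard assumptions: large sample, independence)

H₀: p = 0.5, H₁: p ≠ 0.5
Standard error: SE = √(p₀(1-p₀)/n) = √(0.5×0.5/227) = 0.033186
z-statistic: z = (p̂ - p₀)/SE = (0.44 - 0.5)/0.033186 = -1.8080
Critical value: z_0.025 = ±1.960
p-value = 0.0706
Decision: fail to reject H₀ at α = 0.05

Answer: z = -1.8080, fail to reject H₀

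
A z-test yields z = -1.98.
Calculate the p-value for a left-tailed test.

Answer: p-value ≈ 0.0239

Derivation:
For z = -1.98:
p = P(Z < -1.98) = Φ(-1.98) = 0.0239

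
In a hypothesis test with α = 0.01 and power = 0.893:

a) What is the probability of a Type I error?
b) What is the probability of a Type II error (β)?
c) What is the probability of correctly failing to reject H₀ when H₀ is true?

Answer: a) 0.01, b) 0.107, c) 0.99

Derivation:
a) Type I error probability = α = 0.01
b) Power = P(reject H₀ | H₁ true) = 1 - β = 0.893, so Type II error probability = β = 1 - Power = 0.107
c) P(fail to reject H₀ | H₀ true) = 1 - α = 0.99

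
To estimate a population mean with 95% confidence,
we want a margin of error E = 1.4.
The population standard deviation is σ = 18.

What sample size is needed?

z_0.025 = 1.960
n = (z×σ/E)² = (1.960×18/1.4)²
n = 635.0400
Round up: n = 636

Answer: n = 636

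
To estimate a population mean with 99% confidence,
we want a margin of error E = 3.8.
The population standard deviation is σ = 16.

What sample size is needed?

Answer: n = 118

Derivation:
z_0.005 = 2.576
n = (z×σ/E)² = (2.576×16/3.8)²
n = 117.6426
Round up: n = 118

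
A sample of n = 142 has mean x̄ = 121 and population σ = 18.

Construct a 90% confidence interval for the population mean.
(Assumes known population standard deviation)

Confidence level: 90%, α = 0.1
z_0.05 = 1.645
SE = σ/√n = 18/√142 = 1.5105
Margin of error = 1.645 × 1.5105 = 2.4848
CI: x̄ ± margin = 121 ± 2.4848
CI: (118.5152, 123.4848)

Answer: (118.5152, 123.4848)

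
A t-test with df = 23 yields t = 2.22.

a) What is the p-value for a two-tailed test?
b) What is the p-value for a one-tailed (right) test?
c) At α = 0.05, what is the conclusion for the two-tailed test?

Answer: a) 0.0366, b) 0.0183, c) reject H₀

Derivation:
Using t-distribution with df = 23:
a) Two-tailed: p = 2×P(T > 2.22) = 0.0366
b) One-tailed: p = P(T > 2.22) = 0.0183
c) 0.0366 < 0.05, reject H₀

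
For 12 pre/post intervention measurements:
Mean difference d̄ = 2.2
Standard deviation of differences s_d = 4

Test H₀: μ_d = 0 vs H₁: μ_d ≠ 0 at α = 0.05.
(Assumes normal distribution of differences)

df = n - 1 = 11
SE = s_d/√n = 4/√12 = 1.1547
t = d̄/SE = 2.2/1.1547 = 1.9053
Critical value: t_{0.025,11} = ±2.201
p-value ≈ 0.0832
Decision: fail to reject H₀

Answer: t = 1.9053, fail to reject H₀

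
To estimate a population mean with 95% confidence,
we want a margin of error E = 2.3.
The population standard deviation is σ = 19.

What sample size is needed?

z_0.025 = 1.960
n = (z×σ/E)² = (1.960×19/2.3)²
n = 262.1583
Round up: n = 263

Answer: n = 263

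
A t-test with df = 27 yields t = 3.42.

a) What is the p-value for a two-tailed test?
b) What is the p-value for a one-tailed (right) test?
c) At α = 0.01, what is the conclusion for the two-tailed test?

Using t-distribution with df = 27:
a) Two-tailed: p = 2×P(T > 3.42) = 0.0020
b) One-tailed: p = P(T > 3.42) = 0.0010
c) 0.0020 < 0.01, reject H₀

Answer: a) 0.0020, b) 0.0010, c) reject H₀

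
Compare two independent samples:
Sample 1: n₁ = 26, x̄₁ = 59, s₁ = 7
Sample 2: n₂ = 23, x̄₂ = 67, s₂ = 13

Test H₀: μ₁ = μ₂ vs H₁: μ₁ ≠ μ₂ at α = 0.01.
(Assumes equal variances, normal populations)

Pooled variance: s²_p = [25×7² + 22×13²]/(47) = 105.1702
s_p = 10.2553
SE = s_p×√(1/n₁ + 1/n₂) = 10.2553×√(1/26 + 1/23) = 2.9356
t = (x̄₁ - x̄₂)/SE = (59 - 67)/2.9356 = -2.7252
df = 47, t-critical = ±2.685
Decision: reject H₀

Answer: t = -2.7252, reject H₀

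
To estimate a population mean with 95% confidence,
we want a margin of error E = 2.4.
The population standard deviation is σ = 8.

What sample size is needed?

z_0.025 = 1.960
n = (z×σ/E)² = (1.960×8/2.4)²
n = 42.6844
Round up: n = 43

Answer: n = 43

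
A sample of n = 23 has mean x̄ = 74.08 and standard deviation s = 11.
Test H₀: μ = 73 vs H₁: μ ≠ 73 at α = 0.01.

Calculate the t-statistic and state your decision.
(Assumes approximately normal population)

Answer: t = 0.4709, fail to reject H₀

Derivation:
df = n - 1 = 22
SE = s/√n = 11/√23 = 2.2937
t = (x̄ - μ₀)/SE = (74.08 - 73)/2.2937 = 0.4709
Critical value: t_{0.005,22} = ±2.819
p-value ≈ 0.6423
Decision: fail to reject H₀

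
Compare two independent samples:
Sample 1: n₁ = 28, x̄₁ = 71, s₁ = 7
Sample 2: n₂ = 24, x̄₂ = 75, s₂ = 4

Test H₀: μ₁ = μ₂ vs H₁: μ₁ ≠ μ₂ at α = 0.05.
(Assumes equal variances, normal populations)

Pooled variance: s²_p = [27×7² + 23×4²]/(50) = 33.8200
s_p = 5.8155
SE = s_p×√(1/n₁ + 1/n₂) = 5.8155×√(1/28 + 1/24) = 1.6177
t = (x̄₁ - x̄₂)/SE = (71 - 75)/1.6177 = -2.4726
df = 50, t-critical = ±2.009
Decision: reject H₀

Answer: t = -2.4726, reject H₀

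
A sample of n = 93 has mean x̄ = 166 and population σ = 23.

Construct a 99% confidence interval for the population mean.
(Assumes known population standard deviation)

Confidence level: 99%, α = 0.01
z_0.005 = 2.576
SE = σ/√n = 23/√93 = 2.3850
Margin of error = 2.576 × 2.3850 = 6.1438
CI: x̄ ± margin = 166 ± 6.1438
CI: (159.8562, 172.1438)

Answer: (159.8562, 172.1438)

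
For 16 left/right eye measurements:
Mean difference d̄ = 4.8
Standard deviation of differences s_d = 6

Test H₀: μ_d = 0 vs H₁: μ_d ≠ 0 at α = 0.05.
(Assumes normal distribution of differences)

Answer: t = 3.2000, reject H₀

Derivation:
df = n - 1 = 15
SE = s_d/√n = 6/√16 = 1.5000
t = d̄/SE = 4.8/1.5000 = 3.2000
Critical value: t_{0.025,15} = ±2.131
p-value ≈ 0.0060
Decision: reject H₀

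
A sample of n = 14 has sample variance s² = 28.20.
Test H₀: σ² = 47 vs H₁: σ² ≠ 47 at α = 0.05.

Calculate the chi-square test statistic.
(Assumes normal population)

Answer: χ² = 7.8000, fail to reject H₀

Derivation:
df = n - 1 = 13
χ² = (n-1)s²/σ₀² = 13×28.20/47 = 7.8000
Critical values: χ²_{0.975,13} = 5.009, χ²_{0.025,13} = 24.736
Rejection region: χ² < 5.009 or χ² > 24.736
Decision: fail to reject H₀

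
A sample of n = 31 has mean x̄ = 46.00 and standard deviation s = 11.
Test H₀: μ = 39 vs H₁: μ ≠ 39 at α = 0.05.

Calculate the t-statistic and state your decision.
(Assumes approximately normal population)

df = n - 1 = 30
SE = s/√n = 11/√31 = 1.9757
t = (x̄ - μ₀)/SE = (46.00 - 39)/1.9757 = 3.5430
Critical value: t_{0.025,30} = ±2.042
p-value ≈ 0.0013
Decision: reject H₀

Answer: t = 3.5430, reject H₀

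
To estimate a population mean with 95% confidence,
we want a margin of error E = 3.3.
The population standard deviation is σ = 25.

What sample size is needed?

Answer: n = 221

Derivation:
z_0.025 = 1.960
n = (z×σ/E)² = (1.960×25/3.3)²
n = 220.4775
Round up: n = 221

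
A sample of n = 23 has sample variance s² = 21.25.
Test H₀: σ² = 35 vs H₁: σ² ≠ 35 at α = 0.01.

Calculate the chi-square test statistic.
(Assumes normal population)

df = n - 1 = 22
χ² = (n-1)s²/σ₀² = 22×21.25/35 = 13.3571
Critical values: χ²_{0.995,22} = 8.643, χ²_{0.005,22} = 42.796
Rejection region: χ² < 8.643 or χ² > 42.796
Decision: fail to reject H₀

Answer: χ² = 13.3571, fail to reject H₀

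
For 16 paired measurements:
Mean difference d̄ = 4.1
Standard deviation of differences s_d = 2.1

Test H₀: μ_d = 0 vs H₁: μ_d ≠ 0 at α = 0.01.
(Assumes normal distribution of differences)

Answer: t = 7.8095, reject H₀

Derivation:
df = n - 1 = 15
SE = s_d/√n = 2.1/√16 = 0.5250
t = d̄/SE = 4.1/0.5250 = 7.8095
Critical value: t_{0.005,15} = ±2.947
p-value < 0.0001
Decision: reject H₀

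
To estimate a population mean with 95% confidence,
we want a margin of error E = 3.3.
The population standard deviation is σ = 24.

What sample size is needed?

z_0.025 = 1.960
n = (z×σ/E)² = (1.960×24/3.3)²
n = 203.1921
Round up: n = 204

Answer: n = 204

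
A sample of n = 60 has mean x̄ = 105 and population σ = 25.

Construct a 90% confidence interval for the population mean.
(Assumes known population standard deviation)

Confidence level: 90%, α = 0.1
z_0.05 = 1.645
SE = σ/√n = 25/√60 = 3.2275
Margin of error = 1.645 × 3.2275 = 5.3092
CI: x̄ ± margin = 105 ± 5.3092
CI: (99.6908, 110.3092)

Answer: (99.6908, 110.3092)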